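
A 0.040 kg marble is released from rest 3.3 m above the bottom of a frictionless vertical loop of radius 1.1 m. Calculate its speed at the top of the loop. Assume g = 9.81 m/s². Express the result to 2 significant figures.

Energy conservation: mgh = ½mv_top² + mg(2r)
v_top² = 2g(h − 2r) = 2(9.81)(3.3 − 2.200) = 21.58
v_top = 4.646 m/s

v = 4.6 m/s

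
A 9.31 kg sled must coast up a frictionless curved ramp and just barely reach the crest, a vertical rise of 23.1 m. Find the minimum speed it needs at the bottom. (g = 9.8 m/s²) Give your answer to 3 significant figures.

v = 21.3 m/s

At the top it is momentarily at rest, so all KE converts to PE: ½mv² = mgh
v = √(2gh) = √(2 × 9.8 × 23.1) = 21.28 m/s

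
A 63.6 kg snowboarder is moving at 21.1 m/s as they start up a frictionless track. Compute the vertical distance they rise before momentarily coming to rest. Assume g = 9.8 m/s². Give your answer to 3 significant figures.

Setting KE at the bottom equal to PE gained: ½mv² = mgh
h = v²/(2g) = 21.1²/(2 × 9.8) = 22.71 m

h = 22.7 m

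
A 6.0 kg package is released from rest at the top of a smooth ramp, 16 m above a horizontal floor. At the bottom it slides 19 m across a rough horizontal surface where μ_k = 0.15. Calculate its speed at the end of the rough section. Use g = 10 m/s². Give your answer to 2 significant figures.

v = 16 m/s

Applying the work–energy principle:
mgh = ½mv² + μ_k m g d
W_f = μ_k mg d = (0.15)(6.0)(10)(19) = 171.0 J
½mv² = mgh − W_f = 960.00 − 171.0 = 789.00 J
v = √(2 × 789.00/6.0) = 16.22 m/s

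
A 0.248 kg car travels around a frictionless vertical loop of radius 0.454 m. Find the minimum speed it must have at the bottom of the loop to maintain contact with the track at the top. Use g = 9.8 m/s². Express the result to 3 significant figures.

v = 4.72 m/s

At the top: mg = mv_top²/r ⇒ v_top² = gr = 4.449 m²/s²
Energy from bottom to top (height 2r): ½mv_bot² = ½mv_top² + mg(2r)
v_bot² = gr + 4gr = 5gr = 22.25
v_bot = √(5gr) = 4.717 m/s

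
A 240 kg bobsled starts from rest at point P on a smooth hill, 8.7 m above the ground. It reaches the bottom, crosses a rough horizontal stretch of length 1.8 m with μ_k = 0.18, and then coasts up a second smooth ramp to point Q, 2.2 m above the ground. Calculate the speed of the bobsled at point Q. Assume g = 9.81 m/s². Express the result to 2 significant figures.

Energy at P: mgh₁ = (240)(9.81)(8.7) = 20483 J
Friction loss: W_f = μ_k mg d = 762.8 J
At Q: ½mv² + mgh₂ = mgh₁ − W_f
½mv² = 20483 − 762.8 − 5179.7 = 14541 J
v = √(2 × 14541/240) = 11.01 m/s

v = 11 m/s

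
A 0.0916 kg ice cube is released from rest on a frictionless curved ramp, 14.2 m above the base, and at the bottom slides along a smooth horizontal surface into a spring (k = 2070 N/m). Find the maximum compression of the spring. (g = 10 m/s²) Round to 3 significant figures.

Energy conservation (no friction) from release to max compression: mgh = ½kx²
x = √(2mgh/k) = √(2 × 0.0916 × 10 × 14.2 / 2070) = 0.1121 m

x = 0.112 m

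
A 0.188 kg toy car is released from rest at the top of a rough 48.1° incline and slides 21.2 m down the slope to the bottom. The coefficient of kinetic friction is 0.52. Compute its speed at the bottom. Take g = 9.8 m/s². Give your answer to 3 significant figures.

v = 12.8 m/s

Work–energy: mg(L sinθ) − μ_k(mg cosθ)L = ½mv²
mgh = mgL sinθ = (0.188)(9.8)(21.2)sin48.1° = 29.072 J
W_f = μ_k mg cosθ · L = (0.52)(0.188)(9.8)cos48.1°·21.2 = 13.56 J
½mv² = 29.072 − 13.56 = 15.508 J
v = √(2 × 15.508/0.188) = 12.84 m/s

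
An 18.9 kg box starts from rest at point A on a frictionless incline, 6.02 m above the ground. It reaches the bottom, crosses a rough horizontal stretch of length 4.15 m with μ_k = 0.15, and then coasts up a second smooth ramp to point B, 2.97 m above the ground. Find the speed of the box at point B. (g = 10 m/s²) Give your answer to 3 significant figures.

Energy at A: mgh₁ = (18.9)(10)(6.02) = 1137.8 J
Friction loss: W_f = μ_k mg d = 117.7 J
At B: ½mv² + mgh₂ = mgh₁ − W_f
½mv² = 1137.8 − 117.7 − 561.33 = 458.80 J
v = √(2 × 458.80/18.9) = 6.968 m/s

v = 6.97 m/s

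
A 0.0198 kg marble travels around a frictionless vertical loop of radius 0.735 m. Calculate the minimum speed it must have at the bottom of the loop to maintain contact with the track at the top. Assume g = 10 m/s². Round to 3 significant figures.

At the top: mg = mv_top²/r ⇒ v_top² = gr = 7.350 m²/s²
Energy from bottom to top (height 2r): ½mv_bot² = ½mv_top² + mg(2r)
v_bot² = gr + 4gr = 5gr = 36.75
v_bot = √(5gr) = 6.062 m/s

v = 6.06 m/s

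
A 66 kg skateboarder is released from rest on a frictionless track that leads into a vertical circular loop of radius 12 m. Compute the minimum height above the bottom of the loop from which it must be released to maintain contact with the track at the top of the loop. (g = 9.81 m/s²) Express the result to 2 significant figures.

At the top, for minimum speed gravity alone supplies the centripetal force: mg = mv_top²/r ⇒ v_top² = gr = 117.7 m²/s²
Energy conservation from release height h to the top (height 2r): mgh = ½mv_top² + mg(2r)
h = v_top²/(2g) + 2r = r/2 + 2r = 5r/2 = 30.00 m

h = 30 m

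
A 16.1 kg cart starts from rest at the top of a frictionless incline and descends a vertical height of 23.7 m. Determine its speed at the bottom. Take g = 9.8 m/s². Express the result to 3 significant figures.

By conservation of mechanical energy, mgh = ½mv²
The mass cancels from both sides.
v = √(2gh) = √(2 × 9.8 × 23.7) = √464.52 = 21.55 m/s

v = 21.6 m/s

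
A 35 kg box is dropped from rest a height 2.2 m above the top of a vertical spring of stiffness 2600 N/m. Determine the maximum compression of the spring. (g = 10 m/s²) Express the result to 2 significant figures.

Measuring PE from the top of the relaxed spring, at max compression the box has dropped H + x with zero KE, so:
mg(H + x) = ½kx²
½(2600)x² − (35)(10)x − (35)(10)(2.2) = 0
1300x² − 350.0x − 770.0 = 0
x = [350.0 + √(122500 + 4.0040e+06)]/(2 × 1300) = 0.9159 m

x = 0.92 m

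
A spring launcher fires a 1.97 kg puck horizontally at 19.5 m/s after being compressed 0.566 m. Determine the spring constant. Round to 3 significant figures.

Spring PE at full compression equals KE at release: ½kx² = ½mv²
k = mv²/x² = (1.97)(19.5)²/(0.566)² = 2338 N/m

k = 2340 N/m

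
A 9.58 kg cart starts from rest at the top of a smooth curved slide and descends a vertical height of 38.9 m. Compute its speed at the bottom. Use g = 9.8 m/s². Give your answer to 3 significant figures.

v = 27.6 m/s

Energy conservation between the two points: mgh = ½mv²
The mass cancels from both sides.
v = √(2gh) = √(2 × 9.8 × 38.9) = √762.44 = 27.61 m/s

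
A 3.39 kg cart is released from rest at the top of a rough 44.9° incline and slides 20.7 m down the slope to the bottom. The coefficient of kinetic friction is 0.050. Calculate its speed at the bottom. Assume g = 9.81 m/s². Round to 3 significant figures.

Taking the bottom as reference, mgh = ½mv² + μ_k N L with h = L sinθ, N = mg cosθ:
mgh = mgL sinθ = (3.39)(9.81)(20.7)sin44.9° = 485.92 J
W_f = μ_k mg cosθ · L = (0.050)(3.39)(9.81)cos44.9°·20.7 = 24.38 J
½mv² = 485.92 − 24.38 = 461.54 J
v = √(2 × 461.54/3.39) = 16.50 m/s

v = 16.5 m/s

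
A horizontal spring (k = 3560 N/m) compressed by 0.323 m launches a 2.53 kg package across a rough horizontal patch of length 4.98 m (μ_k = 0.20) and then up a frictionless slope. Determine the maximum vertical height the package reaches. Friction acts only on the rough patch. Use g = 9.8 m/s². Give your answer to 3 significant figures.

h = 6.49 m

Spring energy: E₀ = ½kx² = ½(3560)(0.323)² = 185.71 J
Friction: W_f = μ_k mg d = (0.20)(2.53)(9.8)(4.98) = 24.69 J
Energy at base of ramp: E = 185.71 − 24.69 = 161.01 J
At max height all remaining energy is PE: mgh = E ⇒ h = E/(mg) = 161.01/(2.53 × 9.8) = 6.494 m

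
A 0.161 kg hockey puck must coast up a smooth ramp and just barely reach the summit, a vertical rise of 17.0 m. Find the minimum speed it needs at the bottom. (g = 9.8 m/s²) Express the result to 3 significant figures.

At the top it is momentarily at rest, so all KE converts to PE: ½mv² = mgh
v = √(2gh) = √(2 × 9.8 × 17.0) = 18.25 m/s

v = 18.3 m/s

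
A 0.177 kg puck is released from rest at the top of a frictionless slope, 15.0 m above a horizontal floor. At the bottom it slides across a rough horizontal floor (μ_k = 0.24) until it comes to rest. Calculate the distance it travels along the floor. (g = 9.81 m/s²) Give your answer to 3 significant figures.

Energy at the top = energy at the end + work done against friction:
At rest all PE has been dissipated by friction: mgh = μ_k m g d
d = h/μ_k = 15.0/0.24 = 62.50 m

d = 62.5 m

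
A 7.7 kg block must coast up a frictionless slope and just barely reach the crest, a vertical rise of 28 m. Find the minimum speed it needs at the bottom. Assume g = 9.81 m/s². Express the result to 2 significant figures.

v = 23 m/s

At the top it is momentarily at rest, so all KE converts to PE: ½mv² = mgh
v = √(2gh) = √(2 × 9.81 × 28) = 23.44 m/s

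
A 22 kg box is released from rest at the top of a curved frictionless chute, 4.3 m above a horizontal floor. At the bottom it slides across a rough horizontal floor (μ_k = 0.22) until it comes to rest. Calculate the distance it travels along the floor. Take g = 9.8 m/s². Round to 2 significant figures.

d = 20 m

Energy at the top = energy at the end + work done against friction:
At rest all PE has been dissipated by friction: mgh = μ_k m g d
d = h/μ_k = 4.3/0.22 = 19.55 m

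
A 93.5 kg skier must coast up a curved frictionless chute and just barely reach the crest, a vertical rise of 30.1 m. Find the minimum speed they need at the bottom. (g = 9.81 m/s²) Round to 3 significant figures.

v = 24.3 m/s

At the top they are momentarily at rest, so all KE converts to PE: ½mv² = mgh
v = √(2gh) = √(2 × 9.81 × 30.1) = 24.30 m/s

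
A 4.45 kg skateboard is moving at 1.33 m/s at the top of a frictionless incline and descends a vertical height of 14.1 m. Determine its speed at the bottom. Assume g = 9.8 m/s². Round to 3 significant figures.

By conservation of mechanical energy, ½mv₀² + mgh = ½mv²
v² = v₀² + 2gh = (1.33)² + 2(9.8)(14.1) = 278.13
v = √278.13 = 16.68 m/s

v = 16.7 m/s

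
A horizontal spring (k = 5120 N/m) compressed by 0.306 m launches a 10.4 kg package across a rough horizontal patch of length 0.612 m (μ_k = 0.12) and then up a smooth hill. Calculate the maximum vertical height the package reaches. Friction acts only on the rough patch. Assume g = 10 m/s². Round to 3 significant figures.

h = 2.23 m

Spring energy: E₀ = ½kx² = ½(5120)(0.306)² = 239.71 J
Friction: W_f = μ_k mg d = (0.12)(10.4)(10)(0.612) = 7.638 J
Energy at base of ramp: E = 239.71 − 7.638 = 232.07 J
At max height all remaining energy is PE: mgh = E ⇒ h = E/(mg) = 232.07/(10.4 × 10) = 2.231 m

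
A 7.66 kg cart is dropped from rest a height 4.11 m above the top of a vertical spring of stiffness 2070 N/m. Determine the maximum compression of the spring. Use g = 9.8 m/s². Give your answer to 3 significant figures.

x = 0.583 m

Take the reference level at the top of the uncompressed spring. At max compression the cart has fallen H + x and is momentarily at rest:
mg(H + x) = ½kx²
½(2070)x² − (7.66)(9.8)x − (7.66)(9.8)(4.11) = 0
1035x² − 75.07x − 308.5 = 0
x = [75.07 + √(5635 + 1.2773e+06)]/(2 × 1035) = 0.5834 m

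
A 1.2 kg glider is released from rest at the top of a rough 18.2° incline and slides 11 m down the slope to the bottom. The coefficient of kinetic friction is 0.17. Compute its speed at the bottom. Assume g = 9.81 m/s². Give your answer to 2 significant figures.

Taking the bottom as reference, mgh = ½mv² + μ_k N L with h = L sinθ, N = mg cosθ:
mgh = mgL sinθ = (1.2)(9.81)(11)sin18.2° = 40.445 J
W_f = μ_k mg cosθ · L = (0.17)(1.2)(9.81)cos18.2°·11 = 20.91 J
½mv² = 40.445 − 20.91 = 19.533 J
v = √(2 × 19.533/1.2) = 5.706 m/s

v = 5.7 m/s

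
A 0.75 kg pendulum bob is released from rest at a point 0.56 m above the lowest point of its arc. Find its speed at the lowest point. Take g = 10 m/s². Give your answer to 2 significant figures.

Equating total energy at the two states: mgh = ½mv²
v = √(2gh) = √(2 × 10 × 0.56) = √11.200 = 3.347 m/s

v = 3.3 m/s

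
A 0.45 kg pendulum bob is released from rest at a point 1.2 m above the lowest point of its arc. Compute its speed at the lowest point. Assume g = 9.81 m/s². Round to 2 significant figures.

Energy conservation between the two points: mgh = ½mv²
The mass cancels from both sides.
v = √(2gh) = √(2 × 9.81 × 1.2) = √23.544 = 4.852 m/s

v = 4.9 m/s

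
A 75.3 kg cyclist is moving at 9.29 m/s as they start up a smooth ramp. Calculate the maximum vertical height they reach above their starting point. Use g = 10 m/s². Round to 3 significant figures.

h = 4.32 m

By energy conservation, ½mv² = mgh
h = v²/(2g) = 9.29²/(2 × 10) = 4.315 m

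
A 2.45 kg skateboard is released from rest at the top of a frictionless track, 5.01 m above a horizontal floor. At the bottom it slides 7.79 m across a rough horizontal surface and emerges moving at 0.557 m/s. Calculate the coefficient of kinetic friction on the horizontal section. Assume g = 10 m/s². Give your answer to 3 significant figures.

Energy bookkeeping (friction removes W_f = μ_k N d):
mgh = ½mv² + μ_k m g d
mgh = 122.74 J; ½mv² = 0.38006 J
W_f = 122.74 − 0.38006 = 122.4 J
μ_k = W_f/(mg·d) = 122.4/(24.50 × 7.79) = 0.6411

μ_k = 0.641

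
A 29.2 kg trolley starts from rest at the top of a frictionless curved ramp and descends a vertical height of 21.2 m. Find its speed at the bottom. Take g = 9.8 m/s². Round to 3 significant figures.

v = 20.4 m/s

Energy conservation between the two points: mgh = ½mv²
v = √(2gh) = √(2 × 9.8 × 21.2) = √415.52 = 20.38 m/s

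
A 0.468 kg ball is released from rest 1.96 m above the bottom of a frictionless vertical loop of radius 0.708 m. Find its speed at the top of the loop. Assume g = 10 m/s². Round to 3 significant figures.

Energy conservation: mgh = ½mv_top² + mg(2r)
v_top² = 2g(h − 2r) = 2(10)(1.96 − 1.416) = 10.88
v_top = 3.298 m/s

v = 3.30 m/s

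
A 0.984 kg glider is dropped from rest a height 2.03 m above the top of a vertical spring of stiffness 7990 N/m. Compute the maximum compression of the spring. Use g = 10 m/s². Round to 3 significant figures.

Let x be the compression. The total drop is H + x, and the glider is instantaneously at rest at max compression, so energy conservation gives:
mg(H + x) = ½kx²
½(7990)x² − (0.984)(10)x − (0.984)(10)(2.03) = 0
3995x² − 9.840x − 19.98 = 0
x = [9.840 + √(96.83 + 319204)]/(2 × 3995) = 0.07195 m

x = 0.0720 m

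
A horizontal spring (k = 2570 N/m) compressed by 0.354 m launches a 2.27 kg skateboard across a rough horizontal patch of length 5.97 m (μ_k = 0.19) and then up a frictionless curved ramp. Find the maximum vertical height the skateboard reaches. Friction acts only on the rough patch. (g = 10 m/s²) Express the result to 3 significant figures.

h = 5.96 m

Spring energy: E₀ = ½kx² = ½(2570)(0.354)² = 161.03 J
Friction: W_f = μ_k mg d = (0.19)(2.27)(10)(5.97) = 25.75 J
Energy at base of ramp: E = 161.03 − 25.75 = 135.28 J
At max height all remaining energy is PE: mgh = E ⇒ h = E/(mg) = 135.28/(2.27 × 10) = 5.960 m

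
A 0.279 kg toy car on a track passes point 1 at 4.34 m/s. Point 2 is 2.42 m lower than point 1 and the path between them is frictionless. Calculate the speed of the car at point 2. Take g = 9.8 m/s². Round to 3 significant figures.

v = 8.14 m/s

By conservation of mechanical energy, ½mv₀² + mgh = ½mv²
v² = v₀² + 2gh = (4.34)² + 2(9.8)(2.42) = 66.268
v = √66.268 = 8.140 m/s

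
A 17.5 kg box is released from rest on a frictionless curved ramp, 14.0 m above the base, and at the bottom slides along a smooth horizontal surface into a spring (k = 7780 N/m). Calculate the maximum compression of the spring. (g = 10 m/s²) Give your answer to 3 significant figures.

At max compression the box is momentarily at rest: mgh = ½kx²
x = √(2mgh/k) = √(2 × 17.5 × 10 × 14.0 / 7780) = 0.7936 m

x = 0.794 m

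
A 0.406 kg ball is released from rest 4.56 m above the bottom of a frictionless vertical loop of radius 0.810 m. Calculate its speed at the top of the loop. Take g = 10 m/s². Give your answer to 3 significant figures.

Energy conservation: mgh = ½mv_top² + mg(2r)
v_top² = 2g(h − 2r) = 2(10)(4.56 − 1.620) = 58.80
v_top = 7.668 m/s

v = 7.67 m/s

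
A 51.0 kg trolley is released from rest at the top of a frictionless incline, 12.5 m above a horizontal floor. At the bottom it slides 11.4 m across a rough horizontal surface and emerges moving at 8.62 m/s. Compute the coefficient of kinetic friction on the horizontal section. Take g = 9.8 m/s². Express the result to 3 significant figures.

μ_k = 0.764

Energy at the top = energy at the end + work done against friction:
mgh = ½mv² + μ_k m g d
mgh = 6247.5 J; ½mv² = 1894.8 J
W_f = 6247.5 − 1894.8 = 4353 J
μ_k = W_f/(mg·d) = 4353/(499.8 × 11.4) = 0.7639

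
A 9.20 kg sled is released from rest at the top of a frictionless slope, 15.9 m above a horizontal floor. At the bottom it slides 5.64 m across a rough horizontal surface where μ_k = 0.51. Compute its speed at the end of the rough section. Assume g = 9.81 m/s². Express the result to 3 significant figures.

Energy bookkeeping (friction removes W_f = μ_k N d):
mgh = ½mv² + μ_k m g d
W_f = μ_k mg d = (0.51)(9.20)(9.81)(5.64) = 259.6 J
½mv² = mgh − W_f = 1435.0 − 259.6 = 1175.4 J
v = √(2 × 1175.4/9.20) = 15.99 m/s

v = 16.0 m/s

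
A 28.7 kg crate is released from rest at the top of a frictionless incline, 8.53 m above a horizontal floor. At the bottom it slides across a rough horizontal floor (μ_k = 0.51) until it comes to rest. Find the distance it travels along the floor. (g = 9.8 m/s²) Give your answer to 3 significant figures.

d = 16.7 m

Energy at the top = energy at the end + work done against friction:
At rest all PE has been dissipated by friction: mgh = μ_k m g d
d = h/μ_k = 8.53/0.51 = 16.73 m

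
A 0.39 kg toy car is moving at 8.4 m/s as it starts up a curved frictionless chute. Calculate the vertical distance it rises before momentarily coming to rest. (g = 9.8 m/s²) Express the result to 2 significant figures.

By energy conservation, ½mv² = mgh
h = v²/(2g) = 8.4²/(2 × 9.8) = 3.600 m

h = 3.6 m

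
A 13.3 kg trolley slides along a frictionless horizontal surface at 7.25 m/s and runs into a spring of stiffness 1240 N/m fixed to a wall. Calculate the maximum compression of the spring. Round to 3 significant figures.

All KE is stored as spring PE at maximum compression: ½mv² = ½kx²
x = v√(m/k) = 7.25 × √(13.3/1240) = 0.7508 m

x = 0.751 m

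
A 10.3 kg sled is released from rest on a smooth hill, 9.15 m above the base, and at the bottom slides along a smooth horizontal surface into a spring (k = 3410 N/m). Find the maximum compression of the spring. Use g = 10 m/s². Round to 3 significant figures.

At max compression the sled is momentarily at rest: mgh = ½kx²
x = √(2mgh/k) = √(2 × 10.3 × 10 × 9.15 / 3410) = 0.7435 m

x = 0.743 m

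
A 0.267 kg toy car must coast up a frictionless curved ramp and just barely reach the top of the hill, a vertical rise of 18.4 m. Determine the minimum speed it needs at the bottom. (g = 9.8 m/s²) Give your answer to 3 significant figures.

At the top it is momentarily at rest, so all KE converts to PE: ½mv² = mgh
v = √(2gh) = √(2 × 9.8 × 18.4) = 18.99 m/s

v = 19.0 m/s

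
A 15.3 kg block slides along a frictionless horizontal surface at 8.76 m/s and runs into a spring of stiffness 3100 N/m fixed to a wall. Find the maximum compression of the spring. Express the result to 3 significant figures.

Conservation of energy between contact and max compression: ½mv² = ½kx²
x = v√(m/k) = 8.76 × √(15.3/3100) = 0.6154 m

x = 0.615 m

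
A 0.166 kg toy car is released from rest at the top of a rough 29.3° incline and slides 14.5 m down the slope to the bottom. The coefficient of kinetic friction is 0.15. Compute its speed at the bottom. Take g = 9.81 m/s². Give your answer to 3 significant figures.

v = 10.1 m/s

Taking the bottom as reference, mgh = ½mv² + μ_k N L with h = L sinθ, N = mg cosθ:
mgh = mgL sinθ = (0.166)(9.81)(14.5)sin29.3° = 11.556 J
W_f = μ_k mg cosθ · L = (0.15)(0.166)(9.81)cos29.3°·14.5 = 3.089 J
½mv² = 11.556 − 3.089 = 8.4668 J
v = √(2 × 8.4668/0.166) = 10.10 m/s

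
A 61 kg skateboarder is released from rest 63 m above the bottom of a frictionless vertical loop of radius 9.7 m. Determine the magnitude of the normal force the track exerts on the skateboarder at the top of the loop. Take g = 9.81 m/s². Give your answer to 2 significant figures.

Energy from release to top (height 2r): mgh = ½mv_top² + mg(2r)
v_top² = 2g(h − 2r) = 2(9.81)(63 − 19.40) = 855.43 m²/s²
At the top, both N and weight point toward the centre: N + mg = mv_top²/r
N = m(v_top²/r − g) = 61(855.43/9.7 − 9.81) = 4781 N

N = 4800 N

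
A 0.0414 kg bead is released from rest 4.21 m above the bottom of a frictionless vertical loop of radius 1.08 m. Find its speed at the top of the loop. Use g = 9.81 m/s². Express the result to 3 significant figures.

v = 6.34 m/s

Energy conservation: mgh = ½mv_top² + mg(2r)
v_top² = 2g(h − 2r) = 2(9.81)(4.21 − 2.160) = 40.22
v_top = 6.342 m/s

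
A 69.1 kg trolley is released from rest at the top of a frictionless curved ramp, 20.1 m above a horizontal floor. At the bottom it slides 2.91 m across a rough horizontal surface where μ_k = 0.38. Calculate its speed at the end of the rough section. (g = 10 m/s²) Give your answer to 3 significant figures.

Applying the work–energy principle:
mgh = ½mv² + μ_k m g d
W_f = μ_k mg d = (0.38)(69.1)(10)(2.91) = 764.1 J
½mv² = mgh − W_f = 13889 − 764.1 = 13125 J
v = √(2 × 13125/69.1) = 19.49 m/s

v = 19.5 m/s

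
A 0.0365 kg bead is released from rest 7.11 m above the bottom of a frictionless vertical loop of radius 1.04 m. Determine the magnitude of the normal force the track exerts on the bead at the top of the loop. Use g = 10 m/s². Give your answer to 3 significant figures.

Energy from release to top (height 2r): mgh = ½mv_top² + mg(2r)
v_top² = 2g(h − 2r) = 2(10)(7.11 − 2.080) = 100.60 m²/s²
At the top, both N and weight point toward the centre: N + mg = mv_top²/r
N = m(v_top²/r − g) = 0.0365(100.60/1.04 − 10) = 3.166 N

N = 3.17 N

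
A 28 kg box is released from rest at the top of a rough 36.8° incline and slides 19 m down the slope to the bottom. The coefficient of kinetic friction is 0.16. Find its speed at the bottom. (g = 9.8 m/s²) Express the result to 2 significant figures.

v = 13 m/s

Taking the bottom as reference, mgh = ½mv² + μ_k N L with h = L sinθ, N = mg cosθ:
mgh = mgL sinθ = (28)(9.8)(19)sin36.8° = 3123.1 J
W_f = μ_k mg cosθ · L = (0.16)(28)(9.8)cos36.8°·19 = 668.0 J
½mv² = 3123.1 − 668.0 = 2455.1 J
v = √(2 × 2455.1/28) = 13.24 m/s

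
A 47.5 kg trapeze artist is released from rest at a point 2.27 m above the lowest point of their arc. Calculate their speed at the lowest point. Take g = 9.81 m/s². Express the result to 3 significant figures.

Mechanical energy is conserved (no friction): mgh = ½mv²
v = √(2gh) = √(2 × 9.81 × 2.27) = √44.537 = 6.674 m/s

v = 6.67 m/s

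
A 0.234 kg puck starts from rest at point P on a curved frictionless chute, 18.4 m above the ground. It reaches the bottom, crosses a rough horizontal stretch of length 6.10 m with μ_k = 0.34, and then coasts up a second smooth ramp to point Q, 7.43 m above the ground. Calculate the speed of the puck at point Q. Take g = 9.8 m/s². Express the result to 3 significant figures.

Energy at P: mgh₁ = (0.234)(9.8)(18.4) = 42.195 J
Friction loss: W_f = μ_k mg d = 4.756 J
At Q: ½mv² + mgh₂ = mgh₁ − W_f
½mv² = 42.195 − 4.756 − 17.038 = 20.400 J
v = √(2 × 20.400/0.234) = 13.20 m/s

v = 13.2 m/s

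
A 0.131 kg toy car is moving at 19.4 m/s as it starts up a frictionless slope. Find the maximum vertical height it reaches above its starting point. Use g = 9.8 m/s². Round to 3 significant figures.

h = 19.2 m

By energy conservation, ½mv² = mgh
h = v²/(2g) = 19.4²/(2 × 9.8) = 19.20 m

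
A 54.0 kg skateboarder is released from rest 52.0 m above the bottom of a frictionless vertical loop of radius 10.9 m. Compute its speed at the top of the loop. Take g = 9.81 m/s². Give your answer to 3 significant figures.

Energy conservation: mgh = ½mv_top² + mg(2r)
v_top² = 2g(h − 2r) = 2(9.81)(52.0 − 21.80) = 592.5
v_top = 24.34 m/s

v = 24.3 m/s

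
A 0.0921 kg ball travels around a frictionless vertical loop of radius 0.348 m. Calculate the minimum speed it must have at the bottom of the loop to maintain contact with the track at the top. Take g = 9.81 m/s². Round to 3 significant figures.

v = 4.13 m/s

At the top: mg = mv_top²/r ⇒ v_top² = gr = 3.414 m²/s²
Energy from bottom to top (height 2r): ½mv_bot² = ½mv_top² + mg(2r)
v_bot² = gr + 4gr = 5gr = 17.07
v_bot = √(5gr) = 4.132 m/s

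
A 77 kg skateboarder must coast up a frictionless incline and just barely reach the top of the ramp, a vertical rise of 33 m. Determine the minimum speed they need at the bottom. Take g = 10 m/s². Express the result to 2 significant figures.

v = 26 m/s

At the top they are momentarily at rest, so all KE converts to PE: ½mv² = mgh
v = √(2gh) = √(2 × 10 × 33) = 25.69 m/s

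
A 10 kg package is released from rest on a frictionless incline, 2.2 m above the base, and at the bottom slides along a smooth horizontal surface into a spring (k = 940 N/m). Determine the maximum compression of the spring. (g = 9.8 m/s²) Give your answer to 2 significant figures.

Energy conservation (no friction) from release to max compression: mgh = ½kx²
x = √(2mgh/k) = √(2 × 10 × 9.8 × 2.2 / 940) = 0.6773 m

x = 0.68 m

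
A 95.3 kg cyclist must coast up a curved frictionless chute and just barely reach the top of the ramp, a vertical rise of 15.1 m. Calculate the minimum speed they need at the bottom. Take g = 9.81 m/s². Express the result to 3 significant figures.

At the top they are momentarily at rest, so all KE converts to PE: ½mv² = mgh
v = √(2gh) = √(2 × 9.81 × 15.1) = 17.21 m/s

v = 17.2 m/s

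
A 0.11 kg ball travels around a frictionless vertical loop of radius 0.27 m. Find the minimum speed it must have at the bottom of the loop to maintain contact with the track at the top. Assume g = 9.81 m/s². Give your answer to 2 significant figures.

At the top: mg = mv_top²/r ⇒ v_top² = gr = 2.649 m²/s²
Energy from bottom to top (height 2r): ½mv_bot² = ½mv_top² + mg(2r)
v_bot² = gr + 4gr = 5gr = 13.24
v_bot = √(5gr) = 3.639 m/s

v = 3.6 m/s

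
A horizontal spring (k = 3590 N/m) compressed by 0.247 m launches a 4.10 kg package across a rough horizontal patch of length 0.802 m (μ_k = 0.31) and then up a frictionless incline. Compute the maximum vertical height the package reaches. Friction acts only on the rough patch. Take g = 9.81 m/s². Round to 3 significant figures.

Spring energy: E₀ = ½kx² = ½(3590)(0.247)² = 109.51 J
Friction: W_f = μ_k mg d = (0.31)(4.10)(9.81)(0.802) = 10.000 J
Energy at base of ramp: E = 109.51 − 10.000 = 99.511 J
At max height all remaining energy is PE: mgh = E ⇒ h = E/(mg) = 99.511/(4.10 × 9.81) = 2.474 m

h = 2.47 m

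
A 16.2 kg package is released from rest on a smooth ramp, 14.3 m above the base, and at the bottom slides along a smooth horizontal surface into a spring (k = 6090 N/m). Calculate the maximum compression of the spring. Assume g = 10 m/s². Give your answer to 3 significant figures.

x = 0.872 m

Gravitational PE at the top equals spring PE at max compression: mgh = ½kx²
x = √(2mgh/k) = √(2 × 16.2 × 10 × 14.3 / 6090) = 0.8722 m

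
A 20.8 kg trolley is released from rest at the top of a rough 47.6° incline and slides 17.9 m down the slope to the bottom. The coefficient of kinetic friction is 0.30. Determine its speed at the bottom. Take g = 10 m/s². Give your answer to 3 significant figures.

Energy: mgh = ½mv² + W_f, with h = L sinθ and W_f = μ_k (mg cosθ) L
mgh = mgL sinθ = (20.8)(10)(17.9)sin47.6° = 2749.4 J
W_f = μ_k mg cosθ · L = (0.30)(20.8)(10)cos47.6°·17.9 = 753.2 J
½mv² = 2749.4 − 753.2 = 1996.2 J
v = √(2 × 1996.2/20.8) = 13.85 m/s

v = 13.9 m/s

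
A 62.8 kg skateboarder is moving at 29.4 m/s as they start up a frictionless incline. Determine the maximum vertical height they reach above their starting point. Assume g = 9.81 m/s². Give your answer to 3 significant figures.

h = 44.1 m

Setting KE at the bottom equal to PE gained: ½mv² = mgh
h = v²/(2g) = 29.4²/(2 × 9.81) = 44.06 m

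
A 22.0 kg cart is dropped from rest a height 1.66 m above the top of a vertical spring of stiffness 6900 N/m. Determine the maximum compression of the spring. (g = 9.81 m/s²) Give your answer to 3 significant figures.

Let x be the compression. The total drop is H + x, and the cart is instantaneously at rest at max compression, so energy conservation gives:
mg(H + x) = ½kx²
½(6900)x² − (22.0)(9.81)x − (22.0)(9.81)(1.66) = 0
3450x² − 215.8x − 358.3 = 0
x = [215.8 + √(46578 + 4.9440e+06)]/(2 × 3450) = 0.3550 m

x = 0.355 m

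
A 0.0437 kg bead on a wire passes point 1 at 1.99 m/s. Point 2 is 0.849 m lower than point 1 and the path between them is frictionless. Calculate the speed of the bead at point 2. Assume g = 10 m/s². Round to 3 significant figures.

v = 4.58 m/s

Equating total energy at the two states: ½mv₀² + mgh = ½mv²
v² = v₀² + 2gh = (1.99)² + 2(10)(0.849) = 20.940
v = √20.940 = 4.576 m/s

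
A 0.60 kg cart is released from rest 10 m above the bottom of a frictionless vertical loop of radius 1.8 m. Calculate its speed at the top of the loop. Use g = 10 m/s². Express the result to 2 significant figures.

v = 11 m/s

Energy conservation: mgh = ½mv_top² + mg(2r)
v_top² = 2g(h − 2r) = 2(10)(10 − 3.600) = 128.0
v_top = 11.31 m/s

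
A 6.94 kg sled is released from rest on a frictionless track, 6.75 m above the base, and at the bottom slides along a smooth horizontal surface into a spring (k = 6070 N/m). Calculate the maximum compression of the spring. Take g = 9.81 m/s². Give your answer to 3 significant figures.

Gravitational PE at the top equals spring PE at max compression: mgh = ½kx²
x = √(2mgh/k) = √(2 × 6.94 × 9.81 × 6.75 / 6070) = 0.3891 m

x = 0.389 m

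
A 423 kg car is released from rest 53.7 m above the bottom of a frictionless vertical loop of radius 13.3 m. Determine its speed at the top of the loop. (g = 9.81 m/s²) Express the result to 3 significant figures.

Energy conservation: mgh = ½mv_top² + mg(2r)
v_top² = 2g(h − 2r) = 2(9.81)(53.7 − 26.60) = 531.7
v_top = 23.06 m/s

v = 23.1 m/s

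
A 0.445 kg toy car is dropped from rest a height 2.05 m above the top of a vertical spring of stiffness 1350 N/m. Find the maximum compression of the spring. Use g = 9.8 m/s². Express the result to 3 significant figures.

Measuring PE from the top of the relaxed spring, at max compression the car has dropped H + x with zero KE, so:
mg(H + x) = ½kx²
½(1350)x² − (0.445)(9.8)x − (0.445)(9.8)(2.05) = 0
675.0x² − 4.361x − 8.940 = 0
x = [4.361 + √(19.02 + 24138)]/(2 × 675.0) = 0.1184 m

x = 0.118 m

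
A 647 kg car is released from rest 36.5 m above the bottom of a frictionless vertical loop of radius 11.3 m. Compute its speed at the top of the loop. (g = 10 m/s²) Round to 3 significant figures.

v = 16.7 m/s

Energy conservation: mgh = ½mv_top² + mg(2r)
v_top² = 2g(h − 2r) = 2(10)(36.5 − 22.60) = 278.0
v_top = 16.67 m/s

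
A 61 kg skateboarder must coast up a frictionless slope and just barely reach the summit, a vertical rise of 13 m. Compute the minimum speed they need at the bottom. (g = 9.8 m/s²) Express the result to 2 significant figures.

v = 16 m/s

At the top they are momentarily at rest, so all KE converts to PE: ½mv² = mgh
v = √(2gh) = √(2 × 9.8 × 13) = 15.96 m/s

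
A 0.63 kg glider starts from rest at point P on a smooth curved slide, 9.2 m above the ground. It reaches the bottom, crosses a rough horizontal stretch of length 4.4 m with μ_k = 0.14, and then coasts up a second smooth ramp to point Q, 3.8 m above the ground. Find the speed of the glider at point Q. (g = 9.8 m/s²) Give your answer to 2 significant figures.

Energy at P: mgh₁ = (0.63)(9.8)(9.2) = 56.801 J
Friction loss: W_f = μ_k mg d = 3.803 J
At Q: ½mv² + mgh₂ = mgh₁ − W_f
½mv² = 56.801 − 3.803 − 23.461 = 29.536 J
v = √(2 × 29.536/0.63) = 9.683 m/s

v = 9.7 m/s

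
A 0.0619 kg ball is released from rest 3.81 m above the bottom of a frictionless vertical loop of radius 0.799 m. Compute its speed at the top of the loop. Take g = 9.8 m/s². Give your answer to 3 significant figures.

v = 6.58 m/s

Energy conservation: mgh = ½mv_top² + mg(2r)
v_top² = 2g(h − 2r) = 2(9.8)(3.81 − 1.598) = 43.36
v_top = 6.584 m/s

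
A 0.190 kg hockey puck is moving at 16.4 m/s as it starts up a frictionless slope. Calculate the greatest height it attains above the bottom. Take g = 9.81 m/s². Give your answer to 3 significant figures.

Setting KE at the bottom equal to PE gained: ½mv² = mgh
h = v²/(2g) = 16.4²/(2 × 9.81) = 13.71 m

h = 13.7 m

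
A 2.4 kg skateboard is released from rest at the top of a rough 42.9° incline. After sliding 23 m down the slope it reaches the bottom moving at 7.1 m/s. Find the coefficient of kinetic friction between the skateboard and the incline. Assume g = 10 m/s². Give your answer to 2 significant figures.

μ_k = 0.78

mgh = ½mv² + μ_k (mg cosθ) L, with h = L sinθ
mgL sinθ = 375.76 J; ½mv² = 60.492 J
W_f = 375.76 − 60.492 = 315.3 J
μ_k = W_f/(mg cosθ · L) = 315.3/(17.58 × 23) = 0.7797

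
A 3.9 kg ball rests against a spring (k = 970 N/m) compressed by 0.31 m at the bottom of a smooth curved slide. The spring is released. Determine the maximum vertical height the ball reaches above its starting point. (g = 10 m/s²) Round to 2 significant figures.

Energy conservation from release to the highest point: ½kx² = mgh
h = kx²/(2mg) = (970)(0.31)²/(2 × 3.9 × 10) = 1.195 m

h = 1.2 m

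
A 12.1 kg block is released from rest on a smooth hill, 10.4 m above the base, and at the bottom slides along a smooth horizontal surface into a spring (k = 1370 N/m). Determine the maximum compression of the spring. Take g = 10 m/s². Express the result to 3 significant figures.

Gravitational PE at the top equals spring PE at max compression: mgh = ½kx²
x = √(2mgh/k) = √(2 × 12.1 × 10 × 10.4 / 1370) = 1.355 m

x = 1.36 m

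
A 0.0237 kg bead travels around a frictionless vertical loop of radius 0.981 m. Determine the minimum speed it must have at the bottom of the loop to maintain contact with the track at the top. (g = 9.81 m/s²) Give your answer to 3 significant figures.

At the top: mg = mv_top²/r ⇒ v_top² = gr = 9.624 m²/s²
Energy from bottom to top (height 2r): ½mv_bot² = ½mv_top² + mg(2r)
v_bot² = gr + 4gr = 5gr = 48.12
v_bot = √(5gr) = 6.937 m/s

v = 6.94 m/s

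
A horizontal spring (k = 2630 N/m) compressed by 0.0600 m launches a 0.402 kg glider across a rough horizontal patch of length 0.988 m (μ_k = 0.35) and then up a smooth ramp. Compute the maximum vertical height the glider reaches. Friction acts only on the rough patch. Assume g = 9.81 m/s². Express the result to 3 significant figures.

Spring energy: E₀ = ½kx² = ½(2630)(0.0600)² = 4.7340 J
Friction: W_f = μ_k mg d = (0.35)(0.402)(9.81)(0.988) = 1.364 J
Energy at base of ramp: E = 4.7340 − 1.364 = 3.3703 J
At max height all remaining energy is PE: mgh = E ⇒ h = E/(mg) = 3.3703/(0.402 × 9.81) = 0.8546 m

h = 0.855 m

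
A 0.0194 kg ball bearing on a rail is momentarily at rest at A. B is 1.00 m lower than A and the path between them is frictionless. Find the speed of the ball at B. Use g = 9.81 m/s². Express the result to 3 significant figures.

v = 4.43 m/s

By conservation of mechanical energy, mgh = ½mv²
The mass cancels from both sides.
v = √(2gh) = √(2 × 9.81 × 1.00) = √19.620 = 4.429 m/s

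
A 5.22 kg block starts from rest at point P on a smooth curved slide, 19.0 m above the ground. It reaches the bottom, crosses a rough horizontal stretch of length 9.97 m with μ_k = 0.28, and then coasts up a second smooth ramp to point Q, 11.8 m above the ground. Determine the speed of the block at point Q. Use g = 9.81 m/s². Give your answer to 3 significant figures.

v = 9.30 m/s

Energy at P: mgh₁ = (5.22)(9.81)(19.0) = 972.96 J
Friction loss: W_f = μ_k mg d = 143.0 J
At Q: ½mv² + mgh₂ = mgh₁ − W_f
½mv² = 972.96 − 143.0 − 604.26 = 225.75 J
v = √(2 × 225.75/5.22) = 9.300 m/s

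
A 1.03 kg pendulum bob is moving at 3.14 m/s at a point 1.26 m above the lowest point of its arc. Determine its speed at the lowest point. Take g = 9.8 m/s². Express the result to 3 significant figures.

By conservation of mechanical energy, ½mv₀² + mgh = ½mv²
v² = v₀² + 2gh = (3.14)² + 2(9.8)(1.26) = 34.556
v = √34.556 = 5.878 m/s

v = 5.88 m/s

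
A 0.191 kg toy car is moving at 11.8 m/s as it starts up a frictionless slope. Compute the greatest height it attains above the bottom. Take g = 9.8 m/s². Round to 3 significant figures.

By energy conservation, ½mv² = mgh
h = v²/(2g) = 11.8²/(2 × 9.8) = 7.104 m

h = 7.10 m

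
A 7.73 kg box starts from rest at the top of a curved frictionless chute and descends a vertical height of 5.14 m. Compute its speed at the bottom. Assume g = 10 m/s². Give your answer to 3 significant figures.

Equating total energy at the two states: mgh = ½mv²
v = √(2gh) = √(2 × 10 × 5.14) = √102.80 = 10.14 m/s

v = 10.1 m/s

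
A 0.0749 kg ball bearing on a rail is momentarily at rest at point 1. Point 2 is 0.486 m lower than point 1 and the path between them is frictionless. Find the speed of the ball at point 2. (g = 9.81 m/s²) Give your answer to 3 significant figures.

By conservation of mechanical energy, mgh = ½mv²
v = √(2gh) = √(2 × 9.81 × 0.486) = √9.5353 = 3.088 m/s

v = 3.09 m/s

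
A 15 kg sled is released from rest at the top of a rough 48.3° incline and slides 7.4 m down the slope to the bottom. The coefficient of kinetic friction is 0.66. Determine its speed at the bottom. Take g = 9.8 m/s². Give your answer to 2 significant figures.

v = 6.7 m/s

Energy: mgh = ½mv² + W_f, with h = L sinθ and W_f = μ_k (mg cosθ) L
mgh = mgL sinθ = (15)(9.8)(7.4)sin48.3° = 812.19 J
W_f = μ_k mg cosθ · L = (0.66)(15)(9.8)cos48.3°·7.4 = 477.6 J
½mv² = 812.19 − 477.6 = 334.59 J
v = √(2 × 334.59/15) = 6.679 m/s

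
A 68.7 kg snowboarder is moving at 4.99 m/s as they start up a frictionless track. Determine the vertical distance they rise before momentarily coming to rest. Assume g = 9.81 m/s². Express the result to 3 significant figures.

Setting KE at the bottom equal to PE gained: ½mv² = mgh
h = v²/(2g) = 4.99²/(2 × 9.81) = 1.269 m

h = 1.27 m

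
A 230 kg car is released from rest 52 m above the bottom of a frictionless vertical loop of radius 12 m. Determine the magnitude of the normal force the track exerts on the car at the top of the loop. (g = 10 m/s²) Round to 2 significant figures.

N = 8400 N

Energy from release to top (height 2r): mgh = ½mv_top² + mg(2r)
v_top² = 2g(h − 2r) = 2(10)(52 − 24.00) = 560.00 m²/s²
At the top, both N and weight point toward the centre: N + mg = mv_top²/r
N = m(v_top²/r − g) = 230(560.00/12 − 10) = 8433 N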